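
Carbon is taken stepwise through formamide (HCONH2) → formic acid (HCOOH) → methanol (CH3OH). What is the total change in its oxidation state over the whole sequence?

Carbon oxidation states along the series — formamide: +2, formic acid: +2, methanol: -2.
Net change = -2 − (+2) = -4.

-4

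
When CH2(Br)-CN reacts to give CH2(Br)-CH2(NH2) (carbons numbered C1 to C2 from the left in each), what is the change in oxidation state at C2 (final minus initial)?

Before: C2 has 1 bond to C, 3 bonds to N → oxidation state +3.
After: C2 has 1 bond to C, 2 bonds to H, 1 bond to N → oxidation state -1.
Δ = -1 − (+3) = -4, so this is a reduction at C2.

-4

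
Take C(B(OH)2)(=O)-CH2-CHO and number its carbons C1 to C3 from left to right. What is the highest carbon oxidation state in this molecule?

+1

Tallying each carbon's bonds:
C1: 1C, 2O, 1B → 0 + 2 − 1 = +1
C2: 2C, 2H → 0 − 2 = -2
C3: 1C, 1H, 2O → 0 − 1 + 2 = +1
The highest value is +1.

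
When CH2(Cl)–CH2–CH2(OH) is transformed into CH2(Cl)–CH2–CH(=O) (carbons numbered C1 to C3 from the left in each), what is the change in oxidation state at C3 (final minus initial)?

Before: C3 has 1 bond to C, 2 bonds to H, 1 bond to O → oxidation state -1.
After: C3 has 1 bond to C, 1 bond to H, 2 bonds to O → oxidation state +1.
Δ = +1 − (-1) = +2, so this is an oxidation at C3.

+2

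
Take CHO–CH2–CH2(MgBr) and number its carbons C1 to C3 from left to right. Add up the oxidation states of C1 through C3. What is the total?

Assign +1 per bond to O/N/halogen, −1 per bond to H or an electropositive element, and 0 per bond to carbon. Tallying each carbon:
C1: 1C, 1H, 2O → 0 − 1 + 2 = +1
C2: 2C, 2H → 0 − 2 = -2
C3: 1C, 2H, 1Mg → 0 − 2 − 1 = -3
Sum = +1 − 2 − 3 = -4.

-4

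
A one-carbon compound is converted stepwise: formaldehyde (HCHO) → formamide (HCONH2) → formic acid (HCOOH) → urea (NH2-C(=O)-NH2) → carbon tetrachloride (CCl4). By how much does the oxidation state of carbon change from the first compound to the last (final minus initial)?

+4

Carbon oxidation states along the series — formaldehyde: 0, formamide: +2, formic acid: +2, urea: +4, carbon tetrachloride: +4.
Net change = +4 − (0) = +4.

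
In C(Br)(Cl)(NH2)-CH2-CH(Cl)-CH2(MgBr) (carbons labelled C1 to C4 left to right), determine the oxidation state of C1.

+3

Assign +1 per bond to O/N/halogen, −1 per bond to H or an electropositive element, and 0 per bond to carbon.
C1 has one bond to C (0), one bond to Br (+1), one bond to Cl (+1), one bond to N (+1).
Oxidation state = 0 + 1 + 1 + 1 = +3.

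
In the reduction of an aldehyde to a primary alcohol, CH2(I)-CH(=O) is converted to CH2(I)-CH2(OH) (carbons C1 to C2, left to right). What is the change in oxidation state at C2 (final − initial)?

-2

Before: C2 has 1 bond to C, 1 bond to H, 2 bonds to O → oxidation state +1.
After: C2 has 1 bond to C, 2 bonds to H, 1 bond to O → oxidation state -1.
Δ = -1 − (+1) = -2, so this is a reduction at C2.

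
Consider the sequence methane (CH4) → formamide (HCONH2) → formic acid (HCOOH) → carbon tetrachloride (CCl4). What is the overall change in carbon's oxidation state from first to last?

Carbon oxidation states along the series — methane: -4, formamide: +2, formic acid: +2, carbon tetrachloride: +4.
Net change = +4 − (-4) = +8.

+8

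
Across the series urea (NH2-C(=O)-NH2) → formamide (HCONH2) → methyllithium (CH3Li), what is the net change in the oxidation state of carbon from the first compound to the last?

Carbon oxidation states along the series — urea: +4, formamide: +2, methyllithium: -4.
Net change = -4 − (+4) = -8.

-8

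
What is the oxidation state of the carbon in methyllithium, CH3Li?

-4

Assign +1 per bond to O/N/halogen, −1 per bond to H or an electropositive element, and 0 per bond to carbon.
The carbon has one bond to H (-1), one bond to H (-1), one bond to H (-1), one bond to Li (-1).
Oxidation state = -1 − 1 − 1 − 1 = -4.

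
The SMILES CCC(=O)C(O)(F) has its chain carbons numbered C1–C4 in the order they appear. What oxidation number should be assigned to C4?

C4 has one bond to C (0), one bond to O (+1), one bond to H (-1), one bond to F (+1).
Oxidation state = 0 + 1 − 1 + 1 = +1.

+1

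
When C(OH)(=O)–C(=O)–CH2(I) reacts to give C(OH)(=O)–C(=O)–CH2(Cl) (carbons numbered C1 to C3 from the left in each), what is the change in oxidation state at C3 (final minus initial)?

Before: C3 has 1 bond to C, 2 bonds to H, 1 bond to I → oxidation state -1.
After: C3 has 1 bond to C, 2 bonds to H, 1 bond to Cl → oxidation state -1.
Δ = -1 − (-1) = 0, so no net redox change at C3.

0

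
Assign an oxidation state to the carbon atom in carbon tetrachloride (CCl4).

+4

Assign +1 per bond to O/N/halogen, −1 per bond to H or an electropositive element, and 0 per bond to carbon.
The carbon has one bond to Cl (+1), one bond to Cl (+1), one bond to Cl (+1), one bond to Cl (+1).
Oxidation state = +1 + 1 + 1 + 1 = +4.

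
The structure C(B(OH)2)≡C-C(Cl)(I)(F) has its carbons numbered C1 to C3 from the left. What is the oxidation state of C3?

C3 has one bond to C (0), one bond to Cl (+1), one bond to I (+1), one bond to F (+1).
Oxidation state = 0 + 1 + 1 + 1 = +3.

+3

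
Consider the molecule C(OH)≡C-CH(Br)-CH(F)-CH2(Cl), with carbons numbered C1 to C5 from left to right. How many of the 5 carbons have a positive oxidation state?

Tallying each carbon's bonds:
C1: 3C, 1O → 0 + 1 = +1
C2: 4C → 0 = 0
C3: 2C, 1H, 1Br → 0 − 1 + 1 = 0
C4: 2C, 1H, 1F → 0 − 1 + 1 = 0
C5: 1C, 2H, 1Cl → 0 − 2 + 1 = -1
1 carbon (C1) meets the condition.

1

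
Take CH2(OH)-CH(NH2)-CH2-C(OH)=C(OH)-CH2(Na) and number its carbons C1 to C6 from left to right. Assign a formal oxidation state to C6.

-3

C6 has one bond to C (0), one bond to Na (-1), one bond to H (-1), one bond to H (-1).
Oxidation state = 0 − 1 − 1 − 1 = -3.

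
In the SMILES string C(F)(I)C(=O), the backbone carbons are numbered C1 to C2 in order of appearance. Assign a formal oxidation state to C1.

+1

C1 has one bond to C (0), one bond to F (+1), one bond to I (+1), one bond to H (-1).
Oxidation state = 0 + 1 + 1 − 1 = +1.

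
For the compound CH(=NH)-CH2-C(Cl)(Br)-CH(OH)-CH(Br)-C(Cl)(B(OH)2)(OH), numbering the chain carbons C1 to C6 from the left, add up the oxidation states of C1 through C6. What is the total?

+2

Each bond to a more electronegative atom (O, N, halogen) counts +1, each bond to a less electronegative atom (H, metal, B, Si) counts −1, and each C–C bond counts 0. Tallying each carbon:
C1: 1C, 1H, 2N → 0 − 1 + 2 = +1
C2: 2C, 2H → 0 − 2 = -2
C3: 2C, 1Cl, 1Br → 0 + 1 + 1 = +2
C4: 2C, 1H, 1O → 0 − 1 + 1 = 0
C5: 2C, 1H, 1Br → 0 − 1 + 1 = 0
C6: 1C, 1O, 1Cl, 1B → 0 + 1 + 1 − 1 = +1
Sum = +1 − 2 + 2 + 0 + 0 + 1 = +2.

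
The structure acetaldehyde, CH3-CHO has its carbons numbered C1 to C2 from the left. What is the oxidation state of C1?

C1 has one bond to H (-1), one bond to H (-1), one bond to H (-1), one bond to C (0).
Oxidation state = -1 − 1 − 1 + 0 = -3.

-3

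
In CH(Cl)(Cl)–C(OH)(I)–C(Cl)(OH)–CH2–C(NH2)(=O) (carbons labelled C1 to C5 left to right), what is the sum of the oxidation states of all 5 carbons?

+6

Tallying each carbon's bonds:
C1: 1C, 1H, 2Cl → 0 − 1 + 2 = +1
C2: 2C, 1O, 1I → 0 + 1 + 1 = +2
C3: 2C, 1O, 1Cl → 0 + 1 + 1 = +2
C4: 2C, 2H → 0 − 2 = -2
C5: 1C, 2O, 1N → 0 + 2 + 1 = +3
Sum = +1 + 2 + 2 − 2 + 3 = +6.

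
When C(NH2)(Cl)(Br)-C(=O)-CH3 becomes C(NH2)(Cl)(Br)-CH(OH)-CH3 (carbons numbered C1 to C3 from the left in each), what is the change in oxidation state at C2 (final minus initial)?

-2

Before: C2 has 2 bonds to C, 2 bonds to O → oxidation state +2.
After: C2 has 2 bonds to C, 1 bond to H, 1 bond to O → oxidation state 0.
Δ = 0 − (+2) = -2, so this is a reduction at C2.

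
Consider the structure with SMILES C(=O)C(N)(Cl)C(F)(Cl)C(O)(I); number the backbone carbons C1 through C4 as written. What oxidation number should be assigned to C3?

Assign +1 per bond to O/N/halogen, −1 per bond to H or an electropositive element, and 0 per bond to carbon.
C3 has one bond to C (0), one bond to C (0), one bond to F (+1), one bond to Cl (+1).
Oxidation state = 0 + 0 + 1 + 1 = +2.

+2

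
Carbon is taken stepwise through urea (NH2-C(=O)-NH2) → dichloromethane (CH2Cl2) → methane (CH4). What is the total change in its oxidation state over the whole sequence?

-8

Carbon oxidation states along the series — urea: +4, dichloromethane: 0, methane: -4.
Net change = -4 − (+4) = -8.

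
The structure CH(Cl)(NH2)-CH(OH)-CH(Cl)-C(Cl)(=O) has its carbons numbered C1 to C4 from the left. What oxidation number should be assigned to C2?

0

C2 has one bond to C (0), one bond to C (0), one bond to H (-1), one bond to O (+1).
Oxidation state = 0 + 0 − 1 + 1 = 0.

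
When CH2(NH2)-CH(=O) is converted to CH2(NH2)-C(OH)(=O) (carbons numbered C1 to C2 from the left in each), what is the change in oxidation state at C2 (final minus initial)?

Before: C2 has 1 bond to C, 1 bond to H, 2 bonds to O → oxidation state +1.
After: C2 has 1 bond to C, 3 bonds to O → oxidation state +3.
Δ = +3 − (+1) = +2, so this is an oxidation at C2.

+2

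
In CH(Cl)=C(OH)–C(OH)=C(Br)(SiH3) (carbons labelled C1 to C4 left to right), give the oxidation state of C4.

Count +1 for every bond to an atom more electronegative than carbon and −1 for every bond to one less electronegative; C–C bonds are 0.
C4 has a double bond to C (2×0 = 0), one bond to Br (+1), one bond to Si (-1).
Oxidation state = 0 + 1 − 1 = 0.

0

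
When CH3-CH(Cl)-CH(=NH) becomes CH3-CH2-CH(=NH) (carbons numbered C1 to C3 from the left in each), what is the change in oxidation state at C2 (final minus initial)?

-2

Before: C2 has 2 bonds to C, 1 bond to H, 1 bond to Cl → oxidation state 0.
After: C2 has 2 bonds to C, 2 bonds to H → oxidation state -2.
Δ = -2 − (0) = -2, so this is a reduction at C2.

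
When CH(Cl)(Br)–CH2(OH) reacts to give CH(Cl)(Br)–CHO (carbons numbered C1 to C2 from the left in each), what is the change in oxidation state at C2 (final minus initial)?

+2

Before: C2 has 1 bond to C, 2 bonds to H, 1 bond to O → oxidation state -1.
After: C2 has 1 bond to C, 1 bond to H, 2 bonds to O → oxidation state +1.
Δ = +1 − (-1) = +2, so this is an oxidation at C2.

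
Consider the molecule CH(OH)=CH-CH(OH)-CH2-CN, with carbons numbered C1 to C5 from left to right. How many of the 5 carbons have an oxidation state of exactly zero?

Assign +1 per bond to O/N/halogen, −1 per bond to H or an electropositive element, and 0 per bond to carbon. Tallying each carbon:
C1: 2C, 1H, 1O → 0 − 1 + 1 = 0
C2: 3C, 1H → 0 − 1 = -1
C3: 2C, 1H, 1O → 0 − 1 + 1 = 0
C4: 2C, 2H → 0 − 2 = -2
C5: 1C, 3N → 0 + 3 = +3
2 carbons (C1, C3) meet the condition.

2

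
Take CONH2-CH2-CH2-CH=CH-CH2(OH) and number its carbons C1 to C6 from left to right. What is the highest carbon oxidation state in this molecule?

Count +1 for every bond to an atom more electronegative than carbon and −1 for every bond to one less electronegative; C–C bonds are 0. Tallying each carbon:
C1: 1C, 2O, 1N → 0 + 2 + 1 = +3
C2: 2C, 2H → 0 − 2 = -2
C3: 2C, 2H → 0 − 2 = -2
C4: 3C, 1H → 0 − 1 = -1
C5: 3C, 1H → 0 − 1 = -1
C6: 1C, 2H, 1O → 0 − 2 + 1 = -1
The highest value is +3.

+3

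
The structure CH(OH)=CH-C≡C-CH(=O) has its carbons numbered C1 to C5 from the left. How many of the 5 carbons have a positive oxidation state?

1

Bonds to more-electronegative neighbours contribute +1 each, bonds to H or metals contribute −1 each, and C–C bonds contribute 0. Tallying each carbon:
C1: 2C, 1H, 1O → 0 − 1 + 1 = 0
C2: 3C, 1H → 0 − 1 = -1
C3: 4C → 0 = 0
C4: 4C → 0 = 0
C5: 1C, 1H, 2O → 0 − 1 + 2 = +1
1 carbon (C5) meets the condition.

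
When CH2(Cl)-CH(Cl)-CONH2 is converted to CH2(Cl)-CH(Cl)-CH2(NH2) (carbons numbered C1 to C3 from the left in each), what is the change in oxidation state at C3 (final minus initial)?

-4

Before: C3 has 1 bond to C, 2 bonds to O, 1 bond to N → oxidation state +3.
After: C3 has 1 bond to C, 2 bonds to H, 1 bond to N → oxidation state -1.
Δ = -1 − (+3) = -4, so this is a reduction at C3.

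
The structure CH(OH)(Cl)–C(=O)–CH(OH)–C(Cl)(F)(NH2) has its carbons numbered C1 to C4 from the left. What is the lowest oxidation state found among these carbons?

0

Assign +1 per bond to O/N/halogen, −1 per bond to H or an electropositive element, and 0 per bond to carbon. Tallying each carbon:
C1: 1C, 1H, 1O, 1Cl → 0 − 1 + 1 + 1 = +1
C2: 2C, 2O → 0 + 2 = +2
C3: 2C, 1H, 1O → 0 − 1 + 1 = 0
C4: 1C, 1N, 1F, 1Cl → 0 + 1 + 1 + 1 = +3
The lowest value is 0.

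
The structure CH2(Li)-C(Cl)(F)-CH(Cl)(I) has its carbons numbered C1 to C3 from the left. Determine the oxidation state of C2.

Each bond to a more electronegative atom (O, N, halogen) counts +1, each bond to a less electronegative atom (H, metal, B, Si) counts −1, and each C–C bond counts 0.
C2 has one bond to C (0), one bond to C (0), one bond to Cl (+1), one bond to F (+1).
Oxidation state = 0 + 0 + 1 + 1 = +2.

+2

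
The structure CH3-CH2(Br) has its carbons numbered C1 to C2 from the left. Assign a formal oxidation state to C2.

Bonds to more-electronegative neighbours contribute +1 each, bonds to H or metals contribute −1 each, and C–C bonds contribute 0.
C2 has one bond to C (0), one bond to Br (+1), one bond to H (-1), one bond to H (-1).
Oxidation state = 0 + 1 − 1 − 1 = -1.

-1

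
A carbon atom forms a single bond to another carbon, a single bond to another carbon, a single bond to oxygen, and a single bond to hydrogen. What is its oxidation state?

The carbon has one bond to C (0), one bond to C (0), one bond to O (+1), one bond to H (-1).
Oxidation state = 0 + 0 + 1 − 1 = 0.

0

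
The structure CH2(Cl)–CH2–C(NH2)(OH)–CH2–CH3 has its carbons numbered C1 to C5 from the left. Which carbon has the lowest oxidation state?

C5

Tallying each carbon's bonds:
C1: 1C, 2H, 1Cl → 0 − 2 + 1 = -1
C2: 2C, 2H → 0 − 2 = -2
C3: 2C, 1O, 1N → 0 + 1 + 1 = +2
C4: 2C, 2H → 0 − 2 = -2
C5: 1C, 3H → 0 − 3 = -3
The most reduced carbon is C5 at -3.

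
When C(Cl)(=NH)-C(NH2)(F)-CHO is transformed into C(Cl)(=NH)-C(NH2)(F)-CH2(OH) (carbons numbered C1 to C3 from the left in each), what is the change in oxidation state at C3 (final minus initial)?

Before: C3 has 1 bond to C, 1 bond to H, 2 bonds to O → oxidation state +1.
After: C3 has 1 bond to C, 2 bonds to H, 1 bond to O → oxidation state -1.
Δ = -1 − (+1) = -2, so this is a reduction at C3.

-2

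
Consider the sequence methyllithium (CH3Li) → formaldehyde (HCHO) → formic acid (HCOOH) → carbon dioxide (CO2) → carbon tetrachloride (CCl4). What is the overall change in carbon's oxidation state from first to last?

Carbon oxidation states along the series — methyllithium: -4, formaldehyde: 0, formic acid: +2, carbon dioxide: +4, carbon tetrachloride: +4.
Net change = +4 − (-4) = +8.

+8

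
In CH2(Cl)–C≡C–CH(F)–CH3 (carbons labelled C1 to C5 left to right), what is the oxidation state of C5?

C5 has one bond to C (0), one bond to H (-1), one bond to H (-1), one bond to H (-1).
Oxidation state = 0 − 1 − 1 − 1 = -3.

-3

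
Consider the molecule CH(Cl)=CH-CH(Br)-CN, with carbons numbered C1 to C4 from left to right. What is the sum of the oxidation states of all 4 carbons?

Tallying each carbon's bonds:
C1: 2C, 1H, 1Cl → 0 − 1 + 1 = 0
C2: 3C, 1H → 0 − 1 = -1
C3: 2C, 1H, 1Br → 0 − 1 + 1 = 0
C4: 1C, 3N → 0 + 3 = +3
Sum = 0 − 1 + 0 + 3 = +2.

+2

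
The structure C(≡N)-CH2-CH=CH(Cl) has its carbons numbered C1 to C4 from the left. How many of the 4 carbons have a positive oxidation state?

1

Tallying each carbon's bonds:
C1: 1C, 3N → 0 + 3 = +3
C2: 2C, 2H → 0 − 2 = -2
C3: 3C, 1H → 0 − 1 = -1
C4: 2C, 1H, 1Cl → 0 − 1 + 1 = 0
1 carbon (C1) meets the condition.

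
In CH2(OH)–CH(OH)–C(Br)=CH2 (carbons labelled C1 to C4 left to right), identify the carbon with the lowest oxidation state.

Tallying each carbon's bonds:
C1: 1C, 2H, 1O → 0 − 2 + 1 = -1
C2: 2C, 1H, 1O → 0 − 1 + 1 = 0
C3: 3C, 1Br → 0 + 1 = +1
C4: 2C, 2H → 0 − 2 = -2
The most reduced carbon is C4 at -2.

C4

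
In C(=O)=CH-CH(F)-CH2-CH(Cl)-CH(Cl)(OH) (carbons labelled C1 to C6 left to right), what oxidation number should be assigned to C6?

C6 has one bond to C (0), one bond to H (-1), one bond to Cl (+1), one bond to O (+1).
Oxidation state = 0 − 1 + 1 + 1 = +1.

+1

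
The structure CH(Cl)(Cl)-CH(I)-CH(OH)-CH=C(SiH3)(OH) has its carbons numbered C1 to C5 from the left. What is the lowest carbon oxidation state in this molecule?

Tallying each carbon's bonds:
C1: 1C, 1H, 2Cl → 0 − 1 + 2 = +1
C2: 2C, 1H, 1I → 0 − 1 + 1 = 0
C3: 2C, 1H, 1O → 0 − 1 + 1 = 0
C4: 3C, 1H → 0 − 1 = -1
C5: 2C, 1O, 1Si → 0 + 1 − 1 = 0
The lowest value is -1.

-1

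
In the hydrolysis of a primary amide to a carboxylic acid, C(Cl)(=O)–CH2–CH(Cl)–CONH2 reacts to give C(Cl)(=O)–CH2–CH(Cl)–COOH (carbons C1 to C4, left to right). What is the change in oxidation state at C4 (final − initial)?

0

Before: C4 has 1 bond to C, 2 bonds to O, 1 bond to N → oxidation state +3.
After: C4 has 1 bond to C, 3 bonds to O → oxidation state +3.
Δ = +3 − (+3) = 0, so no net redox change at C4.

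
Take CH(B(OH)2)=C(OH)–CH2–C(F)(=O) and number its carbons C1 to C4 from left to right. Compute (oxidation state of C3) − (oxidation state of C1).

0

C3: 2C, 2H → 0 − 2 = -2
C1: 2C, 1H, 1B → 0 − 1 − 1 = -2
Difference: -2 − (-2) = 0.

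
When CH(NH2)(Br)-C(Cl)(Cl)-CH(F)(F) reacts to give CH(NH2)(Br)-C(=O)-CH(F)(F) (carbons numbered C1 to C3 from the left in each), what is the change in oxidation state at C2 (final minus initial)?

Before: C2 has 2 bonds to C, 2 bonds to Cl → oxidation state +2.
After: C2 has 2 bonds to C, 2 bonds to O → oxidation state +2.
Δ = +2 − (+2) = 0, so no net redox change at C2.

0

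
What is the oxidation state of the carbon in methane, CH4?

-4

The carbon has one bond to H (-1), one bond to H (-1), one bond to H (-1), one bond to H (-1).
Oxidation state = -1 − 1 − 1 − 1 = -4.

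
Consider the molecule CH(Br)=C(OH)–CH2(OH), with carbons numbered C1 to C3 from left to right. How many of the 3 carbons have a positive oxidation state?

1

Each bond to a more electronegative atom (O, N, halogen) counts +1, each bond to a less electronegative atom (H, metal, B, Si) counts −1, and each C–C bond counts 0. Tallying each carbon:
C1: 2C, 1H, 1Br → 0 − 1 + 1 = 0
C2: 3C, 1O → 0 + 1 = +1
C3: 1C, 2H, 1O → 0 − 2 + 1 = -1
1 carbon (C2) meets the condition.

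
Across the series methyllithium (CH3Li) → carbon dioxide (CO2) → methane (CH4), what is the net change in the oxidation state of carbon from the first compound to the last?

Carbon oxidation states along the series — methyllithium: -4, carbon dioxide: +4, methane: -4.
Net change = -4 − (-4) = 0.

0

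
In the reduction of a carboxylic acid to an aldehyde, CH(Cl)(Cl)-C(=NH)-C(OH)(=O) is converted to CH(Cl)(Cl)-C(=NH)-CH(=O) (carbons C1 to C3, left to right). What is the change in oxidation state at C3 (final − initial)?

-2

Before: C3 has 1 bond to C, 3 bonds to O → oxidation state +3.
After: C3 has 1 bond to C, 1 bond to H, 2 bonds to O → oxidation state +1.
Δ = +1 − (+3) = -2, so this is a reduction at C3.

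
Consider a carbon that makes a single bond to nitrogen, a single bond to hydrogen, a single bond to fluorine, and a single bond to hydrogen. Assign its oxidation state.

0

The carbon has one bond to F (+1), one bond to H (-1), one bond to N (+1), one bond to H (-1).
Oxidation state = +1 − 1 + 1 − 1 = 0.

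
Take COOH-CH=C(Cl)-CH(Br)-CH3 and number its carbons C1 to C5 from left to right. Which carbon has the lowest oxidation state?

C5

Assign +1 per bond to O/N/halogen, −1 per bond to H or an electropositive element, and 0 per bond to carbon. Tallying each carbon:
C1: 1C, 3O → 0 + 3 = +3
C2: 3C, 1H → 0 − 1 = -1
C3: 3C, 1Cl → 0 + 1 = +1
C4: 2C, 1H, 1Br → 0 − 1 + 1 = 0
C5: 1C, 3H → 0 − 3 = -3
The most reduced carbon is C5 at -3.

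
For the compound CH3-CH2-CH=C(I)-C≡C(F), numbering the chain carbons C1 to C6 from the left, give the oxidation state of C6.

+1

C6 has a triple bond to C (3×0 = 0), one bond to F (+1).
Oxidation state = 0 + 1 = +1.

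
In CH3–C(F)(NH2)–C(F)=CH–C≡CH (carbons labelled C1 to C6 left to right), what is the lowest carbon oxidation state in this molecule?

-3

Bonds to more-electronegative neighbours contribute +1 each, bonds to H or metals contribute −1 each, and C–C bonds contribute 0. Tallying each carbon:
C1: 1C, 3H → 0 − 3 = -3
C2: 2C, 1N, 1F → 0 + 1 + 1 = +2
C3: 3C, 1F → 0 + 1 = +1
C4: 3C, 1H → 0 − 1 = -1
C5: 4C → 0 = 0
C6: 3C, 1H → 0 − 1 = -1
The lowest value is -3.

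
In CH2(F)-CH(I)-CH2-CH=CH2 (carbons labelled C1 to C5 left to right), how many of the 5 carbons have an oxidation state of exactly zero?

Each bond to a more electronegative atom (O, N, halogen) counts +1, each bond to a less electronegative atom (H, metal, B, Si) counts −1, and each C–C bond counts 0. Tallying each carbon:
C1: 1C, 2H, 1F → 0 − 2 + 1 = -1
C2: 2C, 1H, 1I → 0 − 1 + 1 = 0
C3: 2C, 2H → 0 − 2 = -2
C4: 3C, 1H → 0 − 1 = -1
C5: 2C, 2H → 0 − 2 = -2
1 carbon (C2) meets the condition.

1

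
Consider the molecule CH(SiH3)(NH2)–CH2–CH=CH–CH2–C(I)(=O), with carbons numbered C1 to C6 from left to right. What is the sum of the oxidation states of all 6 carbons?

Tallying each carbon's bonds:
C1: 1C, 1H, 1N, 1Si → 0 − 1 + 1 − 1 = -1
C2: 2C, 2H → 0 − 2 = -2
C3: 3C, 1H → 0 − 1 = -1
C4: 3C, 1H → 0 − 1 = -1
C5: 2C, 2H → 0 − 2 = -2
C6: 1C, 2O, 1I → 0 + 2 + 1 = +3
Sum = -1 − 2 − 1 − 1 − 2 + 3 = -4.

-4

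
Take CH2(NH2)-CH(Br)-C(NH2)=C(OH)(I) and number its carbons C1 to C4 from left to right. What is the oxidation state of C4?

Each bond to a more electronegative atom (O, N, halogen) counts +1, each bond to a less electronegative atom (H, metal, B, Si) counts −1, and each C–C bond counts 0.
C4 has a double bond to C (2×0 = 0), one bond to O (+1), one bond to I (+1).
Oxidation state = 0 + 1 + 1 = +2.

+2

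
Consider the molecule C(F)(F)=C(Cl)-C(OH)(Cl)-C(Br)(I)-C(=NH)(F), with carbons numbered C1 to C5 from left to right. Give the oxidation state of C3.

+2

Count +1 for every bond to an atom more electronegative than carbon and −1 for every bond to one less electronegative; C–C bonds are 0.
C3 has one bond to C (0), one bond to C (0), one bond to O (+1), one bond to Cl (+1).
Oxidation state = 0 + 0 + 1 + 1 = +2.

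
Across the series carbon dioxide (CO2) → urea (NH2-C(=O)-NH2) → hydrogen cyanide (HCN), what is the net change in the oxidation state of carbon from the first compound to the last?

-2

Carbon oxidation states along the series — carbon dioxide: +4, urea: +4, hydrogen cyanide: +2.
Net change = +2 − (+4) = -2.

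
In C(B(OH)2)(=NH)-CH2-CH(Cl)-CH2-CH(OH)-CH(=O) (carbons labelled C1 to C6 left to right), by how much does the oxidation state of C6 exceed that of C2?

C6: 1C, 1H, 2O → 0 − 1 + 2 = +1
C2: 2C, 2H → 0 − 2 = -2
Difference: +1 − (-2) = +3.

+3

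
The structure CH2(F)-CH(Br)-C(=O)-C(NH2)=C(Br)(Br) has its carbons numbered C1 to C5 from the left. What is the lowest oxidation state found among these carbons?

Tallying each carbon's bonds:
C1: 1C, 2H, 1F → 0 − 2 + 1 = -1
C2: 2C, 1H, 1Br → 0 − 1 + 1 = 0
C3: 2C, 2O → 0 + 2 = +2
C4: 3C, 1N → 0 + 1 = +1
C5: 2C, 2Br → 0 + 2 = +2
The lowest value is -1.

-1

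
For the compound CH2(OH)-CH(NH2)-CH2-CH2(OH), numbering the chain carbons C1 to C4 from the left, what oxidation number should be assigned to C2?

0

C2 has one bond to C (0), one bond to C (0), one bond to N (+1), one bond to H (-1).
Oxidation state = 0 + 0 + 1 − 1 = 0.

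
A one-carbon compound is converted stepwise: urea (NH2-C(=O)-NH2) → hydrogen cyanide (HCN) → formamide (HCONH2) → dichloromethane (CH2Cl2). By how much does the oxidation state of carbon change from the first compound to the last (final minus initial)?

Carbon oxidation states along the series — urea: +4, hydrogen cyanide: +2, formamide: +2, dichloromethane: 0.
Net change = 0 − (+4) = -4.

-4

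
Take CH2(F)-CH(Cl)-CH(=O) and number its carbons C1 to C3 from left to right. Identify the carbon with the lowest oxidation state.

Tallying each carbon's bonds:
C1: 1C, 2H, 1F → 0 − 2 + 1 = -1
C2: 2C, 1H, 1Cl → 0 − 1 + 1 = 0
C3: 1C, 1H, 2O → 0 − 1 + 2 = +1
The most reduced carbon is C1 at -1.

C1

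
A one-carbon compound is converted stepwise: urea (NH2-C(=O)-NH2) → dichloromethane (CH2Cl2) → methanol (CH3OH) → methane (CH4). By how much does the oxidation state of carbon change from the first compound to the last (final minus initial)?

-8

Carbon oxidation states along the series — urea: +4, dichloromethane: 0, methanol: -2, methane: -4.
Net change = -4 − (+4) = -8.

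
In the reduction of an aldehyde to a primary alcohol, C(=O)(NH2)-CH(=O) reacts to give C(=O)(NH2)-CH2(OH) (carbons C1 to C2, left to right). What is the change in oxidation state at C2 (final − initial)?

-2

Before: C2 has 1 bond to C, 1 bond to H, 2 bonds to O → oxidation state +1.
After: C2 has 1 bond to C, 2 bonds to H, 1 bond to O → oxidation state -1.
Δ = -1 − (+1) = -2, so this is a reduction at C2.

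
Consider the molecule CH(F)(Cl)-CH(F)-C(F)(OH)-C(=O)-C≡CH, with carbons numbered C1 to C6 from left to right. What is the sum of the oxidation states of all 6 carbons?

Tallying each carbon's bonds:
C1: 1C, 1H, 1F, 1Cl → 0 − 1 + 1 + 1 = +1
C2: 2C, 1H, 1F → 0 − 1 + 1 = 0
C3: 2C, 1O, 1F → 0 + 1 + 1 = +2
C4: 2C, 2O → 0 + 2 = +2
C5: 4C → 0 = 0
C6: 3C, 1H → 0 − 1 = -1
Sum = +1 + 0 + 2 + 2 + 0 − 1 = +4.

+4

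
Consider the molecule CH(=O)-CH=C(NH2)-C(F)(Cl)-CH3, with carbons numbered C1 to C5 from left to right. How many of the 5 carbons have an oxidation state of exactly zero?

Each bond to a more electronegative atom (O, N, halogen) counts +1, each bond to a less electronegative atom (H, metal, B, Si) counts −1, and each C–C bond counts 0. Tallying each carbon:
C1: 1C, 1H, 2O → 0 − 1 + 2 = +1
C2: 3C, 1H → 0 − 1 = -1
C3: 3C, 1N → 0 + 1 = +1
C4: 2C, 1F, 1Cl → 0 + 1 + 1 = +2
C5: 1C, 3H → 0 − 3 = -3
0 carbons meet the condition.

0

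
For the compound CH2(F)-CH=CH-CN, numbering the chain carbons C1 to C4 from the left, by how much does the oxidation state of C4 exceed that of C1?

+4

C4: 1C, 3N → 0 + 3 = +3
C1: 1C, 2H, 1F → 0 − 2 + 1 = -1
Difference: +3 − (-1) = +4.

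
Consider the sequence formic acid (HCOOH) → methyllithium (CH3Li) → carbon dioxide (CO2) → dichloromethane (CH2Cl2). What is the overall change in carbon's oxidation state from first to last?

-2

Carbon oxidation states along the series — formic acid: +2, methyllithium: -4, carbon dioxide: +4, dichloromethane: 0.
Net change = 0 − (+2) = -2.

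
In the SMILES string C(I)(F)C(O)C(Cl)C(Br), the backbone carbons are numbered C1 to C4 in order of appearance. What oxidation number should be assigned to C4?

-1

Count +1 for every bond to an atom more electronegative than carbon and −1 for every bond to one less electronegative; C–C bonds are 0.
C4 has one bond to C (0), one bond to Br (+1), one bond to H (-1), one bond to H (-1).
Oxidation state = 0 + 1 − 1 − 1 = -1.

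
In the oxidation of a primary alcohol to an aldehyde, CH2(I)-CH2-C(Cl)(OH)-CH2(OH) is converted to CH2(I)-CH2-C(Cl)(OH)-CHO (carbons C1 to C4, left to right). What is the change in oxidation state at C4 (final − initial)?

Before: C4 has 1 bond to C, 2 bonds to H, 1 bond to O → oxidation state -1.
After: C4 has 1 bond to C, 1 bond to H, 2 bonds to O → oxidation state +1.
Δ = +1 − (-1) = +2, so this is an oxidation at C4.

+2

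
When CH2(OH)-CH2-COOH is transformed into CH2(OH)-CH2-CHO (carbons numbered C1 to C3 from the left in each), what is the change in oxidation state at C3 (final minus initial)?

Before: C3 has 1 bond to C, 3 bonds to O → oxidation state +3.
After: C3 has 1 bond to C, 1 bond to H, 2 bonds to O → oxidation state +1.
Δ = +1 − (+3) = -2, so this is a reduction at C3.

-2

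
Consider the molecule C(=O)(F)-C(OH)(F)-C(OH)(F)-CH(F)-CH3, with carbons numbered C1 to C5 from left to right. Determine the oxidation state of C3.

C3 has one bond to C (0), one bond to C (0), one bond to O (+1), one bond to F (+1).
Oxidation state = 0 + 0 + 1 + 1 = +2.

+2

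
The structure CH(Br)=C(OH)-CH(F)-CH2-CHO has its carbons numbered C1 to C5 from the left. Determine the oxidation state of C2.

+1

Count +1 for every bond to an atom more electronegative than carbon and −1 for every bond to one less electronegative; C–C bonds are 0.
C2 has a double bond to C (2×0 = 0), one bond to C (0), one bond to O (+1).
Oxidation state = 0 + 0 + 1 = +1.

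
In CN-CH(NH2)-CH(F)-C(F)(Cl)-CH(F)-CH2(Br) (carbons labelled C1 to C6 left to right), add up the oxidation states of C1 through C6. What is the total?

Assign +1 per bond to O/N/halogen, −1 per bond to H or an electropositive element, and 0 per bond to carbon. Tallying each carbon:
C1: 1C, 3N → 0 + 3 = +3
C2: 2C, 1H, 1N → 0 − 1 + 1 = 0
C3: 2C, 1H, 1F → 0 − 1 + 1 = 0
C4: 2C, 1F, 1Cl → 0 + 1 + 1 = +2
C5: 2C, 1H, 1F → 0 − 1 + 1 = 0
C6: 1C, 2H, 1Br → 0 − 2 + 1 = -1
Sum = +3 + 0 + 0 + 2 + 0 − 1 = +4.

+4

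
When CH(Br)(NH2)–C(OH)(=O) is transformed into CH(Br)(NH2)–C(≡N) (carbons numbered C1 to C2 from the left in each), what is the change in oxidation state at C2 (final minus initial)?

0

Before: C2 has 1 bond to C, 3 bonds to O → oxidation state +3.
After: C2 has 1 bond to C, 3 bonds to N → oxidation state +3.
Δ = +3 − (+3) = 0, so no net redox change at C2.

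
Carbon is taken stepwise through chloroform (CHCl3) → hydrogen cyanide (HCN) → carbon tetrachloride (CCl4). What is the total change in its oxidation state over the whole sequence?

+2

Carbon oxidation states along the series — chloroform: +2, hydrogen cyanide: +2, carbon tetrachloride: +4.
Net change = +4 − (+2) = +2.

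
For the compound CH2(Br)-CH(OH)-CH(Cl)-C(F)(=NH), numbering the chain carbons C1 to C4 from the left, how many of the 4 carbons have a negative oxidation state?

1

Tallying each carbon's bonds:
C1: 1C, 2H, 1Br → 0 − 2 + 1 = -1
C2: 2C, 1H, 1O → 0 − 1 + 1 = 0
C3: 2C, 1H, 1Cl → 0 − 1 + 1 = 0
C4: 1C, 2N, 1F → 0 + 2 + 1 = +3
1 carbon (C1) meets the condition.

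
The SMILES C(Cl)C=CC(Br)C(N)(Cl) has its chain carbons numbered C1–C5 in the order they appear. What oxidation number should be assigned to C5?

+1

C5 has one bond to C (0), one bond to N (+1), one bond to Cl (+1), one bond to H (-1).
Oxidation state = 0 + 1 + 1 − 1 = +1.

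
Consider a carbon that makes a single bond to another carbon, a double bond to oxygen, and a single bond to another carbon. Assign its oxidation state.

+2

Count +1 for every bond to an atom more electronegative than carbon and −1 for every bond to one less electronegative; C–C bonds are 0.
The carbon has one bond to C (0), one bond to C (0), a double bond to O (2×+1 = +2).
Oxidation state = 0 + 0 + 2 = +2.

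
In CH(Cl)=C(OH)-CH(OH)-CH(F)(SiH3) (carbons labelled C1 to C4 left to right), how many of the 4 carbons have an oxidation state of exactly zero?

Tallying each carbon's bonds:
C1: 2C, 1H, 1Cl → 0 − 1 + 1 = 0
C2: 3C, 1O → 0 + 1 = +1
C3: 2C, 1H, 1O → 0 − 1 + 1 = 0
C4: 1C, 1H, 1F, 1Si → 0 − 1 + 1 − 1 = -1
2 carbons (C1, C3) meet the condition.

2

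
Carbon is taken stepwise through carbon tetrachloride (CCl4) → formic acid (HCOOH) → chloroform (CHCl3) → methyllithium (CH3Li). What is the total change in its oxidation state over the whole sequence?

Carbon oxidation states along the series — carbon tetrachloride: +4, formic acid: +2, chloroform: +2, methyllithium: -4.
Net change = -4 − (+4) = -8.

-8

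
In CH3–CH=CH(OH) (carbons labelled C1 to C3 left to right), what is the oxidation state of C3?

0

C3 has a double bond to C (2×0 = 0), one bond to H (-1), one bond to O (+1).
Oxidation state = 0 − 1 + 1 = 0.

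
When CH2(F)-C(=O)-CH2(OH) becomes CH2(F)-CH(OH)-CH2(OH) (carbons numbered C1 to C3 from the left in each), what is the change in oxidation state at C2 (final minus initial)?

Before: C2 has 2 bonds to C, 2 bonds to O → oxidation state +2.
After: C2 has 2 bonds to C, 1 bond to H, 1 bond to O → oxidation state 0.
Δ = 0 − (+2) = -2, so this is a reduction at C2.

-2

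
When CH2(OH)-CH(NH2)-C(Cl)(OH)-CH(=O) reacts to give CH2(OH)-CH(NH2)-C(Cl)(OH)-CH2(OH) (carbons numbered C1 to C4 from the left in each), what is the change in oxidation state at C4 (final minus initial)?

-2

Before: C4 has 1 bond to C, 1 bond to H, 2 bonds to O → oxidation state +1.
After: C4 has 1 bond to C, 2 bonds to H, 1 bond to O → oxidation state -1.
Δ = -1 − (+1) = -2, so this is a reduction at C4.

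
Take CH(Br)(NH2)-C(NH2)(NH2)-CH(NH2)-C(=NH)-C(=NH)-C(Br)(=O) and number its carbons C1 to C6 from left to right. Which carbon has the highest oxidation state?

C6

Assign +1 per bond to O/N/halogen, −1 per bond to H or an electropositive element, and 0 per bond to carbon. Tallying each carbon:
C1: 1C, 1H, 1N, 1Br → 0 − 1 + 1 + 1 = +1
C2: 2C, 2N → 0 + 2 = +2
C3: 2C, 1H, 1N → 0 − 1 + 1 = 0
C4: 2C, 2N → 0 + 2 = +2
C5: 2C, 2N → 0 + 2 = +2
C6: 1C, 2O, 1Br → 0 + 2 + 1 = +3
The most oxidised carbon is C6 at +3.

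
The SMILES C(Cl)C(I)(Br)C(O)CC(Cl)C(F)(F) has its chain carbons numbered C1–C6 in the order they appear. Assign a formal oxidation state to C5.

0

C5 has one bond to C (0), one bond to C (0), one bond to Cl (+1), one bond to H (-1).
Oxidation state = 0 + 0 + 1 − 1 = 0.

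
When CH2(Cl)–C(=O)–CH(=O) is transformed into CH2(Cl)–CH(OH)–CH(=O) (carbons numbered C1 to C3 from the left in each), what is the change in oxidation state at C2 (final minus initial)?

Before: C2 has 2 bonds to C, 2 bonds to O → oxidation state +2.
After: C2 has 2 bonds to C, 1 bond to H, 1 bond to O → oxidation state 0.
Δ = 0 − (+2) = -2, so this is a reduction at C2.

-2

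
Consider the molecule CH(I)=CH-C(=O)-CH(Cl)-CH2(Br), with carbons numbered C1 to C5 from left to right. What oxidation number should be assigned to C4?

0

Assign +1 per bond to O/N/halogen, −1 per bond to H or an electropositive element, and 0 per bond to carbon.
C4 has one bond to C (0), one bond to C (0), one bond to H (-1), one bond to Cl (+1).
Oxidation state = 0 + 0 − 1 + 1 = 0.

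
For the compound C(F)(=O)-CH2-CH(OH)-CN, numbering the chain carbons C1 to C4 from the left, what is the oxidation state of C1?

C1 has one bond to C (0), one bond to F (+1), a double bond to O (2×+1 = +2).
Oxidation state = 0 + 1 + 2 = +3.

+3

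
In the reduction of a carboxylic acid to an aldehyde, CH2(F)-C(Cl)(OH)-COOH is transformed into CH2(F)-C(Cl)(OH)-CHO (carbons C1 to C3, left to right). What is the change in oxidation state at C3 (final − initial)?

-2

Before: C3 has 1 bond to C, 3 bonds to O → oxidation state +3.
After: C3 has 1 bond to C, 1 bond to H, 2 bonds to O → oxidation state +1.
Δ = +1 − (+3) = -2, so this is a reduction at C3.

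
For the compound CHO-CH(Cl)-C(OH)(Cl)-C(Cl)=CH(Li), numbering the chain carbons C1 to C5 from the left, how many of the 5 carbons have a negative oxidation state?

Tallying each carbon's bonds:
C1: 1C, 1H, 2O → 0 − 1 + 2 = +1
C2: 2C, 1H, 1Cl → 0 − 1 + 1 = 0
C3: 2C, 1O, 1Cl → 0 + 1 + 1 = +2
C4: 3C, 1Cl → 0 + 1 = +1
C5: 2C, 1H, 1Li → 0 − 1 − 1 = -2
1 carbon (C5) meets the condition.

1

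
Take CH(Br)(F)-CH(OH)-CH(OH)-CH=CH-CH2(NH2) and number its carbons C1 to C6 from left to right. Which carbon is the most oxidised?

Tallying each carbon's bonds:
C1: 1C, 1H, 1F, 1Br → 0 − 1 + 1 + 1 = +1
C2: 2C, 1H, 1O → 0 − 1 + 1 = 0
C3: 2C, 1H, 1O → 0 − 1 + 1 = 0
C4: 3C, 1H → 0 − 1 = -1
C5: 3C, 1H → 0 − 1 = -1
C6: 1C, 2H, 1N → 0 − 2 + 1 = -1
The most oxidised carbon is C1 at +1.

C1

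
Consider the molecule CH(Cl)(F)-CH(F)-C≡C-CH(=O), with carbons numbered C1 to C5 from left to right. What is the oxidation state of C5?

Count +1 for every bond to an atom more electronegative than carbon and −1 for every bond to one less electronegative; C–C bonds are 0.
C5 has one bond to C (0), one bond to H (-1), a double bond to O (2×+1 = +2).
Oxidation state = 0 − 1 + 2 = +1.

+1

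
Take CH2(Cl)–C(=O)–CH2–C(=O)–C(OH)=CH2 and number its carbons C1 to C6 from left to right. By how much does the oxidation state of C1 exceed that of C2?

-3

C1: 1C, 2H, 1Cl → 0 − 2 + 1 = -1
C2: 2C, 2O → 0 + 2 = +2
Difference: -1 − (+2) = -3.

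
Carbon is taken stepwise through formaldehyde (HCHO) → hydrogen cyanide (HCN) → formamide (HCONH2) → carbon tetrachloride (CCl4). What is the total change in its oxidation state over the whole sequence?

+4

Carbon oxidation states along the series — formaldehyde: 0, hydrogen cyanide: +2, formamide: +2, carbon tetrachloride: +4.
Net change = +4 − (0) = +4.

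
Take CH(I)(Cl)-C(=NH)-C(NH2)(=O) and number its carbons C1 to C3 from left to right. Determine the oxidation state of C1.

Count +1 for every bond to an atom more electronegative than carbon and −1 for every bond to one less electronegative; C–C bonds are 0.
C1 has one bond to C (0), one bond to I (+1), one bond to Cl (+1), one bond to H (-1).
Oxidation state = 0 + 1 + 1 − 1 = +1.

+1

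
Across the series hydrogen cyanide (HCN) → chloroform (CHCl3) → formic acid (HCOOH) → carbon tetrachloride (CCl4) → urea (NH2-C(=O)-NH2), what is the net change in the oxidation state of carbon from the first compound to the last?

+2

Carbon oxidation states along the series — hydrogen cyanide: +2, chloroform: +2, formic acid: +2, carbon tetrachloride: +4, urea: +4.
Net change = +4 − (+2) = +2.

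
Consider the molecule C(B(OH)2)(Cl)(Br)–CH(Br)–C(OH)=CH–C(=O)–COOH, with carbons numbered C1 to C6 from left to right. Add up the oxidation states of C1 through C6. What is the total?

+6

Bonds to more-electronegative neighbours contribute +1 each, bonds to H or metals contribute −1 each, and C–C bonds contribute 0. Tallying each carbon:
C1: 1C, 1Cl, 1Br, 1B → 0 + 1 + 1 − 1 = +1
C2: 2C, 1H, 1Br → 0 − 1 + 1 = 0
C3: 3C, 1O → 0 + 1 = +1
C4: 3C, 1H → 0 − 1 = -1
C5: 2C, 2O → 0 + 2 = +2
C6: 1C, 3O → 0 + 3 = +3
Sum = +1 + 0 + 1 − 1 + 2 + 3 = +6.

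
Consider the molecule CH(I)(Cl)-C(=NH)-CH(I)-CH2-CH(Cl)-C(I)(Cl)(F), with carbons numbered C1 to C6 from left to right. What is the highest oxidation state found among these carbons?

+3

Tallying each carbon's bonds:
C1: 1C, 1H, 1Cl, 1I → 0 − 1 + 1 + 1 = +1
C2: 2C, 2N → 0 + 2 = +2
C3: 2C, 1H, 1I → 0 − 1 + 1 = 0
C4: 2C, 2H → 0 − 2 = -2
C5: 2C, 1H, 1Cl → 0 − 1 + 1 = 0
C6: 1C, 1F, 1Cl, 1I → 0 + 1 + 1 + 1 = +3
The highest value is +3.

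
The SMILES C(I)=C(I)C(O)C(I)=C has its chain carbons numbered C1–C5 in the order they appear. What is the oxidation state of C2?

+1

Assign +1 per bond to O/N/halogen, −1 per bond to H or an electropositive element, and 0 per bond to carbon.
C2 has a double bond to C (2×0 = 0), one bond to C (0), one bond to I (+1).
Oxidation state = 0 + 0 + 1 = +1.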